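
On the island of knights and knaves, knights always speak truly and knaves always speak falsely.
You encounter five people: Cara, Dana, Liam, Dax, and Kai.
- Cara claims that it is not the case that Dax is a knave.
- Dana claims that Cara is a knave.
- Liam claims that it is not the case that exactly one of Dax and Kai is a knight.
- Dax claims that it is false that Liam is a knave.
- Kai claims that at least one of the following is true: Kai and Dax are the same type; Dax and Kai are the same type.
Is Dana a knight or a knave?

Consistent assignments: {Cara=knight, Dana=knave, Liam=knight, Dax=knight, Kai=knight}
In every consistent assignment, Dana is a knave.

Dana is a knave.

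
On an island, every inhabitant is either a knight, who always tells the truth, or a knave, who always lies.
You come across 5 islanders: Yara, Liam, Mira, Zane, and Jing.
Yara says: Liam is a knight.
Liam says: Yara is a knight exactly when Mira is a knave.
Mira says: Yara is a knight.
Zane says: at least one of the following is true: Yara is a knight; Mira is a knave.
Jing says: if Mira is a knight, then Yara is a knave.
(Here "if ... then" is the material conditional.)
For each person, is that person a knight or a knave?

Yara is a knave, Liam is a knave, Mira is a knave, Zane is a knight, and Jing is a knight.

Yara (knave): "Liam is a knight" — False. ✓
As a knave, Liam's statement "Yara is a knight exactly when Mira is a knave" should be False; it is.
Mira (knave): "Yara is a knight" — False. ✓
Zane is a knight; "at least one of the following is true: Yara is a knight; Mira is a knave" is true, as required.
Jing is a knight, so "if Mira is a knight, then Yara is a knave" must be true — and it is.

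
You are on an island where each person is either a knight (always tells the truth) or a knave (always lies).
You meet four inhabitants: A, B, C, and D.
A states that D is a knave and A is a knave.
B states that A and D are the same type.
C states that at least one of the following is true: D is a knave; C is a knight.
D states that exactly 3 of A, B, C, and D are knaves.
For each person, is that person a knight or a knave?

Knights: D. Knaves: A, B, and C.

A is a knave, and the claim "D is a knave and A is a knave" is indeed false.
B is a knave; "A and D are the same type" is false, as required.
As a knave, C's statement "at least one of the following is true: D is a knave; C is a knight" should be false; it is.
D is a knight; "exactly 3 of A, B, C, and D are knaves" is True, as required.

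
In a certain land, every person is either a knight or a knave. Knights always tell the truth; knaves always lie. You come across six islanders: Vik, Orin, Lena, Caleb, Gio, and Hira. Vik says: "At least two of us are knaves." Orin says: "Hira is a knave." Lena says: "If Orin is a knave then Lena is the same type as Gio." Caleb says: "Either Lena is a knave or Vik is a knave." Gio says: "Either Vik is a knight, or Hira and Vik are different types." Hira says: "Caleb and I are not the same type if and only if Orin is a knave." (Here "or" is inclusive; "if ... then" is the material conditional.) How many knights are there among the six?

4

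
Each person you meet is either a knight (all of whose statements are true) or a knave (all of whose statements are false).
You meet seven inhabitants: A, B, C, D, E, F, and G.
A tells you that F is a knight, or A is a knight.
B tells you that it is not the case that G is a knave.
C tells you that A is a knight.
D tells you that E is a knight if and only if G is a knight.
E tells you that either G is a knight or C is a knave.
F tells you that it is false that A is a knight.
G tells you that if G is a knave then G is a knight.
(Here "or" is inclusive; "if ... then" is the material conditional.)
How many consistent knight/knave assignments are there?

2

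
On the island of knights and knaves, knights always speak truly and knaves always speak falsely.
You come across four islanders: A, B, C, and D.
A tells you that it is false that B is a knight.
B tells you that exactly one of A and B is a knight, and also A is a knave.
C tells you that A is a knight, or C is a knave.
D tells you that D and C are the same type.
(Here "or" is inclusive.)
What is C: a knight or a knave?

C is a knight.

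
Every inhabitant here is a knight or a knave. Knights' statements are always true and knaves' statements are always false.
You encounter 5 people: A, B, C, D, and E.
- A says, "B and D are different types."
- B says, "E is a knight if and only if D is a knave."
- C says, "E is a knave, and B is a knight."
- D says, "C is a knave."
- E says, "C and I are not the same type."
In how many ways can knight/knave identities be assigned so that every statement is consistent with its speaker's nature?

1

Consistent assignments:
  A=knight, B=knave, C=knave, D=knight, E=knight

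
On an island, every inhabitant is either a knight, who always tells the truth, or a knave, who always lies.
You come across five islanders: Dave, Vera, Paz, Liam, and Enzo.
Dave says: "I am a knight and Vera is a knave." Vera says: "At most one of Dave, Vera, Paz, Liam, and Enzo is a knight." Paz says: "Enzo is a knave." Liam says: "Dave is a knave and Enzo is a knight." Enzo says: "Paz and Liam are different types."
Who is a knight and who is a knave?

Dave is a knave, and the claim "I am a knight and Vera is a knave" is indeed false.
Vera (knave): "at most one of Dave, Vera, Paz, Liam, and Enzo is a knight" — false. ✓
Paz is a knave; "Enzo is a knave" is false, as required.
Since Liam is a knight, "Dave is a knave and Enzo is a knight" needs to be true, which holds.
As a knight, Enzo's statement "Paz and Liam are different types" should be true; it is.

Dave is a knave, Vera is a knave, Paz is a knave, Liam is a knight, and Enzo is a knight.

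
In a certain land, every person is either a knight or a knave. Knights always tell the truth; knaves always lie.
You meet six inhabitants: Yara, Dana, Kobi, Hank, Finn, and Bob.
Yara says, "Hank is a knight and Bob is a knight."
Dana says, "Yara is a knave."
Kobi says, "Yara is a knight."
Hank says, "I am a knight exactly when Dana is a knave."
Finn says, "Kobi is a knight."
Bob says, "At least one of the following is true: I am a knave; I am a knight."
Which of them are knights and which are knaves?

Knights: Yara, Kobi, Hank, Finn, and Bob. Knaves: Dana.

Yara is a knight, and the claim "Hank is a knight and Bob is a knight" is indeed True.
Dana is a knave, and the claim "Yara is a knave" is indeed false.
Kobi is a knight; "Yara is a knight" is True, as required.
As a knight, Hank's statement "I am a knight exactly when Dana is a knave" should be True; it is.
Finn (knight): "Kobi is a knight" — True. ✓
Bob (knight): "at least one of the following is true: I am a knave; I am a knight" — True. ✓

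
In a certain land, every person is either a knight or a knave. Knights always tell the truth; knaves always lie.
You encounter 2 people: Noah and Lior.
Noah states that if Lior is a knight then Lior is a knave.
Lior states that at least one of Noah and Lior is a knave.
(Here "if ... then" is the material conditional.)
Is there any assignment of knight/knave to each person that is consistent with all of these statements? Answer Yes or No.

Yes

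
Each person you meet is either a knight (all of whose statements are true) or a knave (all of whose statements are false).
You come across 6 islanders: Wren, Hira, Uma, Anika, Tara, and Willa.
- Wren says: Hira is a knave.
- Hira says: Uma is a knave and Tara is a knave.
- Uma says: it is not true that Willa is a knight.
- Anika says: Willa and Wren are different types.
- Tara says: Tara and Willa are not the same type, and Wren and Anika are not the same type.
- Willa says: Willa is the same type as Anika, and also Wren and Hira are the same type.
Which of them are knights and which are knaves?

As a knight, Wren's statement "Hira is a knave" should be True; it is.
Hira is a knave; "Uma is a knave and Tara is a knave" is False, as required.
Uma is a knight; "it is not true that Willa is a knight" is True, as required.
Anika is a knight, so "Willa and Wren are different types" must be True — and it is.
Since Tara is a knave, "Tara and Willa are not the same type, and Wren and Anika are not the same type" needs to be False, which holds.
Willa is a knave, and the claim "Willa is the same type as Anika, and also Wren and Hira are the same type" is indeed False.

Wren is a knight, Hira is a knave, Uma is a knight, Anika is a knight, Tara is a knave, and Willa is a knave.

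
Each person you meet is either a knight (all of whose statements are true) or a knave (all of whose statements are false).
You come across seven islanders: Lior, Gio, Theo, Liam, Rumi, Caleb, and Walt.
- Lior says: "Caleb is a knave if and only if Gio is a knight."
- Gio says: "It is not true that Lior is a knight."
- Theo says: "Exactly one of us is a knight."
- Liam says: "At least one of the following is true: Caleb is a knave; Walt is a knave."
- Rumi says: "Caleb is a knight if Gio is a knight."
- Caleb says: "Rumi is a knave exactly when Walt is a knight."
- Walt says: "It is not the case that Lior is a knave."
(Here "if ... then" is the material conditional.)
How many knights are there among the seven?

4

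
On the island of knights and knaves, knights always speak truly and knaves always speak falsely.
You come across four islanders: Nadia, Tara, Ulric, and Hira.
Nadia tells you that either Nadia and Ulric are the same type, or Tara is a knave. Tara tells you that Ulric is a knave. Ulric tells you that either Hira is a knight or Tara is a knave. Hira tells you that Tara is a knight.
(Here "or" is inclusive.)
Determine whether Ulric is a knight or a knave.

Consistent assignments: {Nadia=knight, Tara=knave, Ulric=knight, Hira=knave}
In every consistent assignment, Ulric is a knight.

Ulric is a knight.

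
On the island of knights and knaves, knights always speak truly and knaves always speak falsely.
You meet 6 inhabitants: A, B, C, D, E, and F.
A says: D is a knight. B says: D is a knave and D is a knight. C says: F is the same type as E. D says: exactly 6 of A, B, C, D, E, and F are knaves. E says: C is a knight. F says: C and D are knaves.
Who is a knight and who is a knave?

A is a knave, B is a knave, C is a knave, D is a knave, E is a knave, and F is a knight.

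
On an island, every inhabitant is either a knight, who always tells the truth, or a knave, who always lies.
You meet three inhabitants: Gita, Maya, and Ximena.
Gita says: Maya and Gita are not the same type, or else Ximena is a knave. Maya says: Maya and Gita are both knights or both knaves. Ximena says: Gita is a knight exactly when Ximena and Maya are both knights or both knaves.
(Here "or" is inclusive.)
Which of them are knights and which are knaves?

Gita is a knight, so "Maya and Gita are not the same type, or else Ximena is a knave" must be true — and it is.
Maya is a knight; "Maya and Gita are both knights or both knaves" is true, as required.
Ximena is a knave, so "Gita is a knight exactly when Ximena and Maya are both knights or both knaves" must be False — and it is.

Knights: Gita and Maya. Knaves: Ximena.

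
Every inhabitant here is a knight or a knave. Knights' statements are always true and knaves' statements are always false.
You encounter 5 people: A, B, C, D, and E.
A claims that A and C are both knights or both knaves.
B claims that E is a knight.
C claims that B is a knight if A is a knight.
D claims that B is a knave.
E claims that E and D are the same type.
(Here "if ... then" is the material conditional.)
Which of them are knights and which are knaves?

As a knave, A's statement "A and C are both knights or both knaves" should be False; it is.
B (knave): "E is a knight" — False. ✓
Since C is a knight, "B is a knight if A is a knight" needs to be True, which holds.
As a knight, D's statement "B is a knave" should be True; it is.
As a knave, E's statement "E and D are the same type" should be False; it is.

A is a knave, B is a knave, C is a knight, D is a knight, and E is a knave.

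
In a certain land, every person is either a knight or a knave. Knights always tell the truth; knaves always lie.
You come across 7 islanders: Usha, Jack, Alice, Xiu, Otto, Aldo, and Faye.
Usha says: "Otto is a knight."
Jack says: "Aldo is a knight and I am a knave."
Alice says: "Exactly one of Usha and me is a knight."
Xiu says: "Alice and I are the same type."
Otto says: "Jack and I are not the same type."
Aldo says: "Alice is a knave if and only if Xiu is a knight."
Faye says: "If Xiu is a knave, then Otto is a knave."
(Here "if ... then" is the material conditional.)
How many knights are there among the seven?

3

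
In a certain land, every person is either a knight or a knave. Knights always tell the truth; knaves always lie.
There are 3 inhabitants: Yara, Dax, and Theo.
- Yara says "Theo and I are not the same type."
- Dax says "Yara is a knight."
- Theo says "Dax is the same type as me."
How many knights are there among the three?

The unique consistent assignment is Yara=knight, Dax=knight, Theo=knave.
That has 2 knights.

2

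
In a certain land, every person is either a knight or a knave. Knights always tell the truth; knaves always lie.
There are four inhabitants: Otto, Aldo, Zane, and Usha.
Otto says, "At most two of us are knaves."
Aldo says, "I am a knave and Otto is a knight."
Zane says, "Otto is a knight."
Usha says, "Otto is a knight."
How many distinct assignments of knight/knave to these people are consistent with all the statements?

1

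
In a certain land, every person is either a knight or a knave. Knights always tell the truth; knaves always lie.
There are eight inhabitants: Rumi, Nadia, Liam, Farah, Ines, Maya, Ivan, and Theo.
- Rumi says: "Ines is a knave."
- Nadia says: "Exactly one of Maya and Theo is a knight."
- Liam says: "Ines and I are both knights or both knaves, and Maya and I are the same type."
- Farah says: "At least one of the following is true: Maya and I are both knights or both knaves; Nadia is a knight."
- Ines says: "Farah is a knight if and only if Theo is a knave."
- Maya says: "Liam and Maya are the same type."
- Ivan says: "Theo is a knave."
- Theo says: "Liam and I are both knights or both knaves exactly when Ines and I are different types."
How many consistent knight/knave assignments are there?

Consistent assignments:
  Rumi=knave, Nadia=knight, Liam=knight, Farah=knight, Ines=knight, Maya=knight, Ivan=knight, Theo=knave

1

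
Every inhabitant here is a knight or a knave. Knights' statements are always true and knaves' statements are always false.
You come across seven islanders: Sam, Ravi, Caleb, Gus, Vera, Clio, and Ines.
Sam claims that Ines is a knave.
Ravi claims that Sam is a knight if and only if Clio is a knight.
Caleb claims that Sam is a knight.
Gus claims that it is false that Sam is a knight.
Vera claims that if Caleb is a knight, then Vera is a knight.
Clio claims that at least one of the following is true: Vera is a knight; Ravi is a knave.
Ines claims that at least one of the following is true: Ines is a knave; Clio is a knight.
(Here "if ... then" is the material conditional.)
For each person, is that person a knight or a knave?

Knights: Gus, Vera, Clio, and Ines. Knaves: Sam, Ravi, and Caleb.

As a knave, Sam's statement "Ines is a knave" should be False; it is.
As a knave, Ravi's statement "Sam is a knight if and only if Clio is a knight" should be False; it is.
Since Caleb is a knave, "Sam is a knight" needs to be False, which holds.
Gus is a knight, so "it is false that Sam is a knight" must be true — and it is.
Vera is a knight, and the claim "if Caleb is a knight, then Vera is a knight" is indeed true.
Since Clio is a knight, "at least one of the following is true: Vera is a knight; Ravi is a knave" needs to be true, which holds.
Ines is a knight, so "at least one of the following is true: Ines is a knave; Clio is a knight" must be true — and it is.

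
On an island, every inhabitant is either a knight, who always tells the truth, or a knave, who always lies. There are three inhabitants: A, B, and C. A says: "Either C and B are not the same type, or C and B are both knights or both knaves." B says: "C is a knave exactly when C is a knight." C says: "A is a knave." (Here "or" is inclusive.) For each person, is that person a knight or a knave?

Since A is a knight, "either C and B are not the same type, or C and B are both knights or both knaves" needs to be True, which holds.
B (knave): "C is a knave exactly when C is a knight" — False. ✓
Since C is a knave, "A is a knave" needs to be False, which holds.

A is a knight, B is a knave, and C is a knave.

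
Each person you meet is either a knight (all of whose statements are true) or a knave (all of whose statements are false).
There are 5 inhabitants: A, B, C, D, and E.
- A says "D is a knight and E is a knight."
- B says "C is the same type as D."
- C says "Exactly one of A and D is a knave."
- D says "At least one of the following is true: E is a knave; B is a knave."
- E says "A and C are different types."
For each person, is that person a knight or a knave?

A is a knight, B is a knave, C is a knave, D is a knight, and E is a knight.

Suppose A is a knave. Then A's statement "D is a knight and E is a knight" would have to be false. Checking the 16 ways to assign the others, none is consistent with every speaker.
(For instance, with B=knave, C=knave, D=knight, E=knight, A's claim "D is a knight and E is a knight" comes out true where it would need to be false.)
So A must be a knight, making "D is a knight and E is a knight" true. Taking A=knight, B=knave, C=knave, D=knight, E=knight, each remaining statement checks out:
  B (knave): "C is the same type as D" — false. ✓
  C (knave): "exactly one of A and D is a knave" — false. ✓
  D (knight): "at least one of the following is true: E is a knave; B is a knave" — true. ✓
  E (knight): "A and C are different types" — true. ✓
This is the unique consistent assignment.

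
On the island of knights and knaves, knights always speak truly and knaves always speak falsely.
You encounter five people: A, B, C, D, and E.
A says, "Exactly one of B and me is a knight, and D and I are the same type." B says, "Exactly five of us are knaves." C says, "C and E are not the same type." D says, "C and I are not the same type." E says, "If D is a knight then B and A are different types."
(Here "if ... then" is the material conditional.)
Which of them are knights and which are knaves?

Suppose A is a knight. Then A's statement "exactly one of B and me is a knight, and D and I are the same type" would have to be true. Checking the 16 ways to assign the others, none is consistent with every speaker.
(For instance, with B=knave, C=knave, D=knight, E=knave, E's claim "if D is a knight then B and A are different types" comes out true where it would need to be false.)
So A must be a knave, making "exactly one of B and me is a knight, and D and I are the same type" false. Taking A=knave, B=knave, C=knave, D=knight, E=knave, each remaining statement checks out:
  B (knave): "exactly five of us are knaves" — false. ✓
  C (knave): "C and E are not the same type" — false. ✓
  D (knight): "C and I are not the same type" — true. ✓
  E (knave): "if D is a knight then B and A are different types" — false. ✓
This is the unique consistent assignment.

Knights: D. Knaves: A, B, C, and E.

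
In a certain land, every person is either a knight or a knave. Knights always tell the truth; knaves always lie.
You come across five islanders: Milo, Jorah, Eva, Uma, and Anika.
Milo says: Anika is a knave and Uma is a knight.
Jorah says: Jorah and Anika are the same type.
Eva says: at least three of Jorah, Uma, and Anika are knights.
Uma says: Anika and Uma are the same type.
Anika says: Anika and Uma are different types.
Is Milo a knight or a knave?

Consistent assignments: {Milo=knave, Jorah=knight, Eva=knave, Uma=knave, Anika=knight}; {Milo=knave, Jorah=knave, Eva=knave, Uma=knave, Anika=knight}
In every consistent assignment, Milo is a knave.

Milo is a knave.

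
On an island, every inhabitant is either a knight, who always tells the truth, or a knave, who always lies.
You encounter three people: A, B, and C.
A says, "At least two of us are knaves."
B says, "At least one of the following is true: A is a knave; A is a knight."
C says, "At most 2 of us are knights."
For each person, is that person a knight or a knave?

A is a knave, so "at least two of us are knaves" must be False — and it is.
B is a knight; "at least one of the following is true: A is a knave; A is a knight" is True, as required.
C is a knight; "at most 2 of us are knights" is True, as required.

Knights: B and C. Knaves: A.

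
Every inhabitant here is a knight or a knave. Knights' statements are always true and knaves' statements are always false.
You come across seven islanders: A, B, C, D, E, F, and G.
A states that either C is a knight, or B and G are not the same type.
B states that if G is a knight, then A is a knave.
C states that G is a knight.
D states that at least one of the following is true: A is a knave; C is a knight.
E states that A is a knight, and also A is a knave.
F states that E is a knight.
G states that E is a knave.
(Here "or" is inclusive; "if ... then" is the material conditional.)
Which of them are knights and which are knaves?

A is a knight, so "either C is a knight, or B and G are not the same type" must be true — and it is.
B (knave): "if G is a knight, then A is a knave" — false. ✓
Since C is a knight, "G is a knight" needs to be true, which holds.
D is a knight, so "at least one of the following is true: A is a knave; C is a knight" must be true — and it is.
E is a knave, so "A is a knight, and also A is a knave" must be false — and it is.
F is a knave; "E is a knight" is false, as required.
Since G is a knight, "E is a knave" needs to be true, which holds.

A is a knight, B is a knave, C is a knight, D is a knight, E is a knave, F is a knave, and G is a knight.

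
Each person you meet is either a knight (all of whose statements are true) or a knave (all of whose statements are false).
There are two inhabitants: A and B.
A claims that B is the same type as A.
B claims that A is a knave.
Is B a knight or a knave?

Consistent assignments: {A=knave, B=knight}
In every consistent assignment, B is a knight.

B is a knight.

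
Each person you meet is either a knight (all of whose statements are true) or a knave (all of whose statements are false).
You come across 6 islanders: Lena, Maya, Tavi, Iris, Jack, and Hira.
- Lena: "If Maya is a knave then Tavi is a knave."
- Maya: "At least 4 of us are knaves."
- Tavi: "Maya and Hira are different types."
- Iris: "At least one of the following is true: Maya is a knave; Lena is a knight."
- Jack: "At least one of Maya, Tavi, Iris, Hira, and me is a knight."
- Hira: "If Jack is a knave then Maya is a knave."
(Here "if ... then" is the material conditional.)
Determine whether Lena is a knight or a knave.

Consistent assignments: {Lena=knave, Maya=knave, Tavi=knight, Iris=knight, Jack=knight, Hira=knight}
In every consistent assignment, Lena is a knave.

Lena is a knave.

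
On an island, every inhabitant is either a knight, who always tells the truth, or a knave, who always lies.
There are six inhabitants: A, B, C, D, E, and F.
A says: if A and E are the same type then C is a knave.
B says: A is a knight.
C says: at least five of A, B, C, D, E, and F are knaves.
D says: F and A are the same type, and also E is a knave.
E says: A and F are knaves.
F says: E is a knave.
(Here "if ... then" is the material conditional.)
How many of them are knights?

4

The unique consistent assignment is A=knight, B=knight, C=knave, D=knight, E=knave, F=knight.
That has 4 knights.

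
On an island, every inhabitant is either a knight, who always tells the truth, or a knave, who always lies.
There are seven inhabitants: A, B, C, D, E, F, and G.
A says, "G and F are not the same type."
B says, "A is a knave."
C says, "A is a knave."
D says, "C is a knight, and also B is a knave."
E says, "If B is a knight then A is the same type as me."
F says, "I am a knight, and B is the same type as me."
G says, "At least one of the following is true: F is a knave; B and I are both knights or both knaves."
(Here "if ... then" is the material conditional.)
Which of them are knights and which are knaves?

A is a knight; "G and F are not the same type" is True, as required.
Since B is a knave, "A is a knave" needs to be false, which holds.
C is a knave, so "A is a knave" must be false — and it is.
Since D is a knave, "C is a knight, and also B is a knave" needs to be false, which holds.
E is a knight; "if B is a knight then A is the same type as me" is True, as required.
F (knave): "I am a knight, and B is the same type as me" — false. ✓
G (knight): "at least one of the following is true: F is a knave; B and I are both knights or both knaves" — True. ✓

Knights: A, E, and G. Knaves: B, C, D, and F.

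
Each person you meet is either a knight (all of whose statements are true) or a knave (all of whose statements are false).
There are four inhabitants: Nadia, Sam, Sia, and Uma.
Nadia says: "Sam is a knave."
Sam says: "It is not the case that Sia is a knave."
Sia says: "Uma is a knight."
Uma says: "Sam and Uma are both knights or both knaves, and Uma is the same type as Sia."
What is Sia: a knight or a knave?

Sia is a knight.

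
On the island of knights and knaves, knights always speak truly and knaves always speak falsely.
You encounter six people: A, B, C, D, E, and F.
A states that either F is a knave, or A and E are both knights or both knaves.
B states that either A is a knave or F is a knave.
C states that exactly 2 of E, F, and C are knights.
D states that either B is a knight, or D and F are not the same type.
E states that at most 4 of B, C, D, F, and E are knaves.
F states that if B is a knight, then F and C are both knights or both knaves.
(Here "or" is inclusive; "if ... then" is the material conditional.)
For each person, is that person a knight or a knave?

A is a knight, so "either F is a knave, or A and E are both knights or both knaves" must be true — and it is.
B (knight): "either A is a knave or F is a knave" — true. ✓
As a knight, C's statement "exactly 2 of E, F, and C are knights" should be true; it is.
As a knight, D's statement "either B is a knight, or D and F are not the same type" should be true; it is.
As a knight, E's statement "at most 4 of B, C, D, F, and E are knaves" should be true; it is.
F is a knave, so "if B is a knight, then F and C are both knights or both knaves" must be false — and it is.

Knights: A, B, C, D, and E. Knaves: F.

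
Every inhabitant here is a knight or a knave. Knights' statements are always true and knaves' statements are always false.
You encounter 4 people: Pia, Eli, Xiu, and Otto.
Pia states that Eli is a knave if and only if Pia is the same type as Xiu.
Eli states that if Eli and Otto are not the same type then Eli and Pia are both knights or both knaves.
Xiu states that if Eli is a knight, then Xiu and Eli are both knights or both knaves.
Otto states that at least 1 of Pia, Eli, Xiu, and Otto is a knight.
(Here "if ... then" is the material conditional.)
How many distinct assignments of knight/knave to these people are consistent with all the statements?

Consistent assignments:
  Pia=knight, Eli=knight, Xiu=knave, Otto=knight
  Pia=knight, Eli=knave, Xiu=knight, Otto=knight
  Pia=knave, Eli=knight, Xiu=knave, Otto=knight

3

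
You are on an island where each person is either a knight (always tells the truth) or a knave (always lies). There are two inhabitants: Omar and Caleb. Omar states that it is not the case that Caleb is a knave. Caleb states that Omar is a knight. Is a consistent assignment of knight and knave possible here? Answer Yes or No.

One consistent assignment: Omar=knight, Caleb=knight.

Yes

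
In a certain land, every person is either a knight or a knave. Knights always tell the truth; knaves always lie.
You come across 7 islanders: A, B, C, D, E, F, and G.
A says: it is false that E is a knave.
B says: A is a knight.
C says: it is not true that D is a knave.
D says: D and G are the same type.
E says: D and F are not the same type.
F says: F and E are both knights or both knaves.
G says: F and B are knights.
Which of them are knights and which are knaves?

A is a knight, B is a knight, C is a knave, D is a knave, E is a knight, F is a knight, and G is a knight.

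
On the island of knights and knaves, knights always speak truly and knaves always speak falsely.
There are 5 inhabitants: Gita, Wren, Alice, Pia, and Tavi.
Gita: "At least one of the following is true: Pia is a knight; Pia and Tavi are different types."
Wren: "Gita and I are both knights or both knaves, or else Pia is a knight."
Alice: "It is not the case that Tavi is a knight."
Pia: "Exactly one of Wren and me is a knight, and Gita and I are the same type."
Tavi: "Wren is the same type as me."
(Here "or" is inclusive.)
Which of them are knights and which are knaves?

Since Gita is a knight, "at least one of the following is true: Pia is a knight; Pia and Tavi are different types" needs to be true, which holds.
As a knight, Wren's statement "Gita and I are both knights or both knaves, or else Pia is a knight" should be true; it is.
Since Alice is a knave, "it is not the case that Tavi is a knight" needs to be false, which holds.
As a knave, Pia's statement "exactly one of Wren and me is a knight, and Gita and I are the same type" should be false; it is.
Tavi (knight): "Wren is the same type as me" — true. ✓

Gita is a knight, Wren is a knight, Alice is a knave, Pia is a knave, and Tavi is a knight.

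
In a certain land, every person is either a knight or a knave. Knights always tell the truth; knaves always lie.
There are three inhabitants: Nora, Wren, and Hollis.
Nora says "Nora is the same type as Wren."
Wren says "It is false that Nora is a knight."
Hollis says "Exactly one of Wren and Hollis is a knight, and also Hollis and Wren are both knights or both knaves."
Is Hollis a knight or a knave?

Hollis is a knave.

Consistent assignments: {Nora=knave, Wren=knight, Hollis=knave}
In every consistent assignment, Hollis is a knave.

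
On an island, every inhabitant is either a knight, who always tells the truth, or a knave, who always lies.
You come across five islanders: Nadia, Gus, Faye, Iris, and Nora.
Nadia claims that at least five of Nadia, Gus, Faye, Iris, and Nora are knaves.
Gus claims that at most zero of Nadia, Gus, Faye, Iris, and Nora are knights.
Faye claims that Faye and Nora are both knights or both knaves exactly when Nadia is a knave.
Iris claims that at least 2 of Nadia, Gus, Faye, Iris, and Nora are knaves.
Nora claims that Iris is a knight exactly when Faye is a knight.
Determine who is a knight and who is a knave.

Nadia is a knave, Gus is a knave, Faye is a knight, Iris is a knight, and Nora is a knight.

Nadia is a knave; "at least five of Nadia, Gus, Faye, Iris, and Nora are knaves" is false, as required.
Gus is a knave; "at most zero of Nadia, Gus, Faye, Iris, and Nora are knights" is false, as required.
As a knight, Faye's statement "Faye and Nora are both knights or both knaves exactly when Nadia is a knave" should be True; it is.
Since Iris is a knight, "at least 2 of Nadia, Gus, Faye, Iris, and Nora are knaves" needs to be True, which holds.
Nora is a knight; "Iris is a knight exactly when Faye is a knight" is True, as required.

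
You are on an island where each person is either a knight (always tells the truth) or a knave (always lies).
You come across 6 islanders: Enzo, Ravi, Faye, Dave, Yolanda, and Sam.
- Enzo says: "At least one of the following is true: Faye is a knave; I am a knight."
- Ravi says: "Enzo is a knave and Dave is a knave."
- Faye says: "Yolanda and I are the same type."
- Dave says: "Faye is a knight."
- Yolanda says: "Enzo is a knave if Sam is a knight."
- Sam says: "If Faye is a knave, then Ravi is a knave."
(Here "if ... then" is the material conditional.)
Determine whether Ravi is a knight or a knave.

Ravi is a knave.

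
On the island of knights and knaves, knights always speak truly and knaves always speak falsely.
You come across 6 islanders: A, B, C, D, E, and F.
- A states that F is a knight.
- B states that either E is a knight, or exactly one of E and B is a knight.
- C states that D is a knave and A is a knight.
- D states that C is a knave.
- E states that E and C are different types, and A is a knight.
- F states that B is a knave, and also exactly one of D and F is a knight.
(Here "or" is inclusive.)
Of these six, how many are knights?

2

The unique consistent assignment is A=knave, B=knight, C=knave, D=knight, E=knave, F=knave.
That has 2 knights.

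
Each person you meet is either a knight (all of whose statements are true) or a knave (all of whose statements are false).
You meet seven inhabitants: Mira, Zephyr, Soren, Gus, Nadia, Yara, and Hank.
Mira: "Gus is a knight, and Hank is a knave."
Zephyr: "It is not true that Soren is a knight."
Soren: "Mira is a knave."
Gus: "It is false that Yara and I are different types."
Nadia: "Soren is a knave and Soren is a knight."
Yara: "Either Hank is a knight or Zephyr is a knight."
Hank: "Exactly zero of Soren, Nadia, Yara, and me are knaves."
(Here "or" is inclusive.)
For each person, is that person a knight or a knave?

Mira is a knight; "Gus is a knight, and Hank is a knave" is true, as required.
Zephyr (knight): "it is not true that Soren is a knight" — true. ✓
Since Soren is a knave, "Mira is a knave" needs to be False, which holds.
Gus is a knight, so "it is false that Yara and I are different types" must be true — and it is.
Nadia is a knave, so "Soren is a knave and Soren is a knight" must be False — and it is.
As a knight, Yara's statement "either Hank is a knight or Zephyr is a knight" should be true; it is.
Hank is a knave, so "exactly zero of Soren, Nadia, Yara, and me are knaves" must be False — and it is.

Knights: Mira, Zephyr, Gus, and Yara. Knaves: Soren, Nadia, and Hank.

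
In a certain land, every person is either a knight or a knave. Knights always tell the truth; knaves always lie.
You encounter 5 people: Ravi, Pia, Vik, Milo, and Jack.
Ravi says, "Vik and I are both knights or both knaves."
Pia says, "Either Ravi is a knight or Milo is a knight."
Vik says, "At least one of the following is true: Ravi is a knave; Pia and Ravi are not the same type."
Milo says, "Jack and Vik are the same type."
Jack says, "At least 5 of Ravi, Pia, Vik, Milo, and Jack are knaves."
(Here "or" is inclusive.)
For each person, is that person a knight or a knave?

Ravi is a knave, Pia is a knave, Vik is a knight, Milo is a knave, and Jack is a knave.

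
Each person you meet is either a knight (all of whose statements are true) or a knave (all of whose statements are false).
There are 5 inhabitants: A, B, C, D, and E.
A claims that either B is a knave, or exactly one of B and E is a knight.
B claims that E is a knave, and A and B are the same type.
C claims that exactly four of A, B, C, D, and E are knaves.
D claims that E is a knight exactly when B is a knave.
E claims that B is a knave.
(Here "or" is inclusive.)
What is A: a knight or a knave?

A is a knight.

Consistent assignments: {A=knight, B=knight, C=knave, D=knight, E=knave}; {A=knight, B=knave, C=knave, D=knight, E=knight}
In every consistent assignment, A is a knight.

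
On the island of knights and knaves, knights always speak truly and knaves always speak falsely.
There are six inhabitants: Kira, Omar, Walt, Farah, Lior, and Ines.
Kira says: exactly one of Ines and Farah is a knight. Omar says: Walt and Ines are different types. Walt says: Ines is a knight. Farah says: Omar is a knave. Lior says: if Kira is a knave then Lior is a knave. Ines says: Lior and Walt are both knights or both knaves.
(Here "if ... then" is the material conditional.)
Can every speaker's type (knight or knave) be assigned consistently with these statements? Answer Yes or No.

Yes

One consistent assignment: Kira=knight, Omar=knave, Walt=knave, Farah=knight, Lior=knight, Ines=knave.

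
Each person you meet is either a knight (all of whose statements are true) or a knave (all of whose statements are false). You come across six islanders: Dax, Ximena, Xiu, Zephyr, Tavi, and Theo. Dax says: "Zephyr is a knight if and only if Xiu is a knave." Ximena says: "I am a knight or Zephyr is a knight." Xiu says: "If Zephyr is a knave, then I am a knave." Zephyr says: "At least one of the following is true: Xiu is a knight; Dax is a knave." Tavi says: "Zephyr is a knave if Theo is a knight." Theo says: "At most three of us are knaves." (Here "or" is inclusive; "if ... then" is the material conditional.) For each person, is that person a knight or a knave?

Since Dax is a knave, "Zephyr is a knight if and only if Xiu is a knave" needs to be False, which holds.
Since Ximena is a knight, "I am a knight or Zephyr is a knight" needs to be True, which holds.
Xiu (knight): "if Zephyr is a knave, then I am a knave" — True. ✓
Since Zephyr is a knight, "at least one of the following is true: Xiu is a knight; Dax is a knave" needs to be True, which holds.
Since Tavi is a knave, "Zephyr is a knave if Theo is a knight" needs to be False, which holds.
Theo is a knight, and the claim "at most three of us are knaves" is indeed True.

Dax is a knave, Ximena is a knight, Xiu is a knight, Zephyr is a knight, Tavi is a knave, and Theo is a knight.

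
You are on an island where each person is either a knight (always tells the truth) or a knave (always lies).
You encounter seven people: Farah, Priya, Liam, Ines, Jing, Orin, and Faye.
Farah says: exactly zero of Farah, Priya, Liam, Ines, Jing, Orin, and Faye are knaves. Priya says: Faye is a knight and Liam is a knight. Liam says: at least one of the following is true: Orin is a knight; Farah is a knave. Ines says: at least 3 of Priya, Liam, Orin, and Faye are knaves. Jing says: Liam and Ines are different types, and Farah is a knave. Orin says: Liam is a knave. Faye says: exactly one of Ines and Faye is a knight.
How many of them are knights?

4

The unique consistent assignment is Farah=knave, Priya=knight, Liam=knight, Ines=knave, Jing=knight, Orin=knave, Faye=knight.
That has 4 knights.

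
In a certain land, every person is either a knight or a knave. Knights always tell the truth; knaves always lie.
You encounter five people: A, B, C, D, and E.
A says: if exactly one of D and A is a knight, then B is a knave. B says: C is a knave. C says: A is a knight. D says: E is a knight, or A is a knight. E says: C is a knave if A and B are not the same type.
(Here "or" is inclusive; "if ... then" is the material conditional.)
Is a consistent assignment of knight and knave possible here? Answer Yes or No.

Yes

One consistent assignment: A=knight, B=knave, C=knight, D=knight, E=knave.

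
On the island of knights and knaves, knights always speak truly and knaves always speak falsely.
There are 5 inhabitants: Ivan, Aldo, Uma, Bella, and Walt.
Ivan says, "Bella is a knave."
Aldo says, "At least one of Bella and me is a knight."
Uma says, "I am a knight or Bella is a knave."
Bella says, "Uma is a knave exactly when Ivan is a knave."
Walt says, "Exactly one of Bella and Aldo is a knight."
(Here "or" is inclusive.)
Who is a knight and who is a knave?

Ivan is a knave; "Bella is a knave" is False, as required.
Aldo is a knight; "at least one of Bella and me is a knight" is True, as required.
Uma is a knave, and the claim "I am a knight or Bella is a knave" is indeed False.
Bella (knight): "Uma is a knave exactly when Ivan is a knave" — True. ✓
Since Walt is a knave, "exactly one of Bella and Aldo is a knight" needs to be False, which holds.

Ivan is a knave, Aldo is a knight, Uma is a knave, Bella is a knight, and Walt is a knave.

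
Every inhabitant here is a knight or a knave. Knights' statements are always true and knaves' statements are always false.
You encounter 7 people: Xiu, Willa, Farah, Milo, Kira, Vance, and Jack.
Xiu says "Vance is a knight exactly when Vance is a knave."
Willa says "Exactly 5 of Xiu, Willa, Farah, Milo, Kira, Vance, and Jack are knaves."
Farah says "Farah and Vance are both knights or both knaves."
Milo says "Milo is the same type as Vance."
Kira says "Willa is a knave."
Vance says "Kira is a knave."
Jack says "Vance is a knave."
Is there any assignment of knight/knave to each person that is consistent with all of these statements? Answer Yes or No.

Yes

One consistent assignment: Xiu=knave, Willa=knight, Farah=knave, Milo=knave, Kira=knave, Vance=knight, Jack=knave.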